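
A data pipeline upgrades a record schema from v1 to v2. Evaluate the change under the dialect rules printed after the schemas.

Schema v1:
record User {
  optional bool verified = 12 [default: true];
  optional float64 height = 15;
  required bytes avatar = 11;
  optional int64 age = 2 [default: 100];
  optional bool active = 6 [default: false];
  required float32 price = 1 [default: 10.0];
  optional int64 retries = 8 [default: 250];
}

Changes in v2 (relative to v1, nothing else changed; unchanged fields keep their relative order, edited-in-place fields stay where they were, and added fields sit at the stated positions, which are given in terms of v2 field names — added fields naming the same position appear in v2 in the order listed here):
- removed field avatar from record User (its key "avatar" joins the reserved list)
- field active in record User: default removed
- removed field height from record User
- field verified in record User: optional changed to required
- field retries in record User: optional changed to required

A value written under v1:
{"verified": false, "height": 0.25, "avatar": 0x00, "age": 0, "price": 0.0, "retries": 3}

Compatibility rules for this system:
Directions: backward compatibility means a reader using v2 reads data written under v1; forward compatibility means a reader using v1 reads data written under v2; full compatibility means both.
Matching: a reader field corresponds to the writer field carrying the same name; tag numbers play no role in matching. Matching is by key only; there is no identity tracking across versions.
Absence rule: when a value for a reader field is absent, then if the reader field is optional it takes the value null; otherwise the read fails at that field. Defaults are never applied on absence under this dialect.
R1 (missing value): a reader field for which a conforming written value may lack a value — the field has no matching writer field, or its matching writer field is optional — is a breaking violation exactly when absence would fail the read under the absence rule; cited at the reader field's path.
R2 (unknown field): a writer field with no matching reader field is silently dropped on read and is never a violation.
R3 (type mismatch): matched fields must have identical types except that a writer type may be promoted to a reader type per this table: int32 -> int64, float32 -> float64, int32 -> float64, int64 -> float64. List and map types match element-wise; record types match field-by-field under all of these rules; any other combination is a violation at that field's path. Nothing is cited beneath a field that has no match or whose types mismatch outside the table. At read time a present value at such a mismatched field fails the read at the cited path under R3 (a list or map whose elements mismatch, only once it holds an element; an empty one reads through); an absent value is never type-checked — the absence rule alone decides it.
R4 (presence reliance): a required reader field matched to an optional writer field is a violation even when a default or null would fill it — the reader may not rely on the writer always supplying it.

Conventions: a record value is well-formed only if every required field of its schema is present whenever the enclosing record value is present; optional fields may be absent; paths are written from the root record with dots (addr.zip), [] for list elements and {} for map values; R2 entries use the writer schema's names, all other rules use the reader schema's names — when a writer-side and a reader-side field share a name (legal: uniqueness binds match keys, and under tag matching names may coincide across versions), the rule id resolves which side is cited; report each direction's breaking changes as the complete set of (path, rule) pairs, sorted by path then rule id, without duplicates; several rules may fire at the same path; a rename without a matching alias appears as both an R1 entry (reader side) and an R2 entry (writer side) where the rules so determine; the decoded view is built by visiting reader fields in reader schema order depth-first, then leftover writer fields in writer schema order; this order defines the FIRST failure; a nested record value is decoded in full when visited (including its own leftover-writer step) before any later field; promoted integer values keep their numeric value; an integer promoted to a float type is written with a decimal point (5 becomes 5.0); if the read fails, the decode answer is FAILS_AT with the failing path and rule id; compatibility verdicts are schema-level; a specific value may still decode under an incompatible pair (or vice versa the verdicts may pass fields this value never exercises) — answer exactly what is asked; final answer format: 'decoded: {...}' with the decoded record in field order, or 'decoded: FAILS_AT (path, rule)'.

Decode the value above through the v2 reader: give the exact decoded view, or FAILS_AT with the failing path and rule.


the writer's type comes first in each User pair
decoding the User value with the v2 reader:
  verified := false
  age := 0
  active := null (absent, optional -> null)
  price := 0.0
  retries := 3
  writer height: unknown -> dropped
  writer avatar: unknown -> dropped
  => decoded: {"verified": false, "age": 0, "active": null, "price": 0.0, "retries": 3}
ruling out the remaining User differences:
  field active in record User: default removed -> triggers nothing under the printed rules; the User answer is the same either way
  field verified in record User: optional changed to required -> a verdict-level change on User — the shown value reads the same
  field retries in record User: optional changed to required -> a verdict-level change on User — the shown value reads the same

decoded: {"verified": false, "age": 0, "active": null, "price": 0.0, "retries": 3}


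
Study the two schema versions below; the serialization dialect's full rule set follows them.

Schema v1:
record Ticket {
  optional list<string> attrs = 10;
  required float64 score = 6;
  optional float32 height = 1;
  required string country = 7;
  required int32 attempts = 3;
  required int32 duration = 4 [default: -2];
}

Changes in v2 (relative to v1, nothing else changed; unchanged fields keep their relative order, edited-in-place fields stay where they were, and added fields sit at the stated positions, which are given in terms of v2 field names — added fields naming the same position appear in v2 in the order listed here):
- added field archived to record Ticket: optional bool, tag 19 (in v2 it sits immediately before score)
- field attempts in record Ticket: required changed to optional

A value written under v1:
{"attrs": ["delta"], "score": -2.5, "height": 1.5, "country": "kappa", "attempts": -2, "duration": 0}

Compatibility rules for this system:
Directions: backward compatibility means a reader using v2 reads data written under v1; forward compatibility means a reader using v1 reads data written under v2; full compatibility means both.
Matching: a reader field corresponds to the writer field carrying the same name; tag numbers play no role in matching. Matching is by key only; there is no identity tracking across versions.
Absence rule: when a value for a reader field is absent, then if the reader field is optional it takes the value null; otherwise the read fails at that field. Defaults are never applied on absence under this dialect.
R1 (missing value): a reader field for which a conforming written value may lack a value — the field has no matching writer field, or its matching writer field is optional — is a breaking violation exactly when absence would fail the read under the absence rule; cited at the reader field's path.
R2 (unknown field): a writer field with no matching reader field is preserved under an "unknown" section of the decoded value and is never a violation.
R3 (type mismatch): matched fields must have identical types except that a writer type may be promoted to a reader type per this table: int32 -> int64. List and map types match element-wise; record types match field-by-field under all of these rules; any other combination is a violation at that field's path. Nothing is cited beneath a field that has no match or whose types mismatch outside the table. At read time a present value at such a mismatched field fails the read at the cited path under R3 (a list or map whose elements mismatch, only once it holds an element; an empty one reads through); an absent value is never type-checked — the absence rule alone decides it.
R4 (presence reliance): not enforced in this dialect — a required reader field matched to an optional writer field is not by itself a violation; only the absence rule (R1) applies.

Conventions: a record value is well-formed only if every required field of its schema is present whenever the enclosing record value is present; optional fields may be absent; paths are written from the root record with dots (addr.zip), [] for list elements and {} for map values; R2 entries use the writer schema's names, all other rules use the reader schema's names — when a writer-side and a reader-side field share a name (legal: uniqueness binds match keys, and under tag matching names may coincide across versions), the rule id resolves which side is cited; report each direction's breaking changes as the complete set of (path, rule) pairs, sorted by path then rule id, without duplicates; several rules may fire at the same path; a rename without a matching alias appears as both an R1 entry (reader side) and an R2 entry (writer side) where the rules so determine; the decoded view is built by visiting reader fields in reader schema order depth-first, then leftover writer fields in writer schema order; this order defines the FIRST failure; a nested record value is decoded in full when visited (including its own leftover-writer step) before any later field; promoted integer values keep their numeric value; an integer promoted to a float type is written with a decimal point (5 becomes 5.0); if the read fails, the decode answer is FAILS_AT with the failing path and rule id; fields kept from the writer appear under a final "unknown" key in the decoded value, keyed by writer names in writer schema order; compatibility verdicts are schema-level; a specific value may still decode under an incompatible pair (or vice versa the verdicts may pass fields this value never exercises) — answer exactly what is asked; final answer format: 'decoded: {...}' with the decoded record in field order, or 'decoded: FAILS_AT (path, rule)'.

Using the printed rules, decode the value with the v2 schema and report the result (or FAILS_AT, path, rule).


decoded: {"attrs": ["delta"], "archived": null, "score": -2.5, "height": 1.5, "country": "kappa", "attempts": -2, "duration": 0}

arrows below run writer -> reader for Ticket
decode walk for Ticket under reader schema v2:
  attrs := ["delta"]
  archived := null (not supplied -> null)
  score := -2.5
  height := 1.5
  country := "kappa"
  attempts := -2
  duration := 0
  => decoded: {"attrs": ["delta"], "archived": null, "score": -2.5, "height": 1.5, "country": "kappa", "attempts": -2, "duration": 0}
checking off the Ticket differences that do not matter here:
  field attempts in record Ticket: required changed to optional -> a verdict-level change on Ticket — the shown value reads the same


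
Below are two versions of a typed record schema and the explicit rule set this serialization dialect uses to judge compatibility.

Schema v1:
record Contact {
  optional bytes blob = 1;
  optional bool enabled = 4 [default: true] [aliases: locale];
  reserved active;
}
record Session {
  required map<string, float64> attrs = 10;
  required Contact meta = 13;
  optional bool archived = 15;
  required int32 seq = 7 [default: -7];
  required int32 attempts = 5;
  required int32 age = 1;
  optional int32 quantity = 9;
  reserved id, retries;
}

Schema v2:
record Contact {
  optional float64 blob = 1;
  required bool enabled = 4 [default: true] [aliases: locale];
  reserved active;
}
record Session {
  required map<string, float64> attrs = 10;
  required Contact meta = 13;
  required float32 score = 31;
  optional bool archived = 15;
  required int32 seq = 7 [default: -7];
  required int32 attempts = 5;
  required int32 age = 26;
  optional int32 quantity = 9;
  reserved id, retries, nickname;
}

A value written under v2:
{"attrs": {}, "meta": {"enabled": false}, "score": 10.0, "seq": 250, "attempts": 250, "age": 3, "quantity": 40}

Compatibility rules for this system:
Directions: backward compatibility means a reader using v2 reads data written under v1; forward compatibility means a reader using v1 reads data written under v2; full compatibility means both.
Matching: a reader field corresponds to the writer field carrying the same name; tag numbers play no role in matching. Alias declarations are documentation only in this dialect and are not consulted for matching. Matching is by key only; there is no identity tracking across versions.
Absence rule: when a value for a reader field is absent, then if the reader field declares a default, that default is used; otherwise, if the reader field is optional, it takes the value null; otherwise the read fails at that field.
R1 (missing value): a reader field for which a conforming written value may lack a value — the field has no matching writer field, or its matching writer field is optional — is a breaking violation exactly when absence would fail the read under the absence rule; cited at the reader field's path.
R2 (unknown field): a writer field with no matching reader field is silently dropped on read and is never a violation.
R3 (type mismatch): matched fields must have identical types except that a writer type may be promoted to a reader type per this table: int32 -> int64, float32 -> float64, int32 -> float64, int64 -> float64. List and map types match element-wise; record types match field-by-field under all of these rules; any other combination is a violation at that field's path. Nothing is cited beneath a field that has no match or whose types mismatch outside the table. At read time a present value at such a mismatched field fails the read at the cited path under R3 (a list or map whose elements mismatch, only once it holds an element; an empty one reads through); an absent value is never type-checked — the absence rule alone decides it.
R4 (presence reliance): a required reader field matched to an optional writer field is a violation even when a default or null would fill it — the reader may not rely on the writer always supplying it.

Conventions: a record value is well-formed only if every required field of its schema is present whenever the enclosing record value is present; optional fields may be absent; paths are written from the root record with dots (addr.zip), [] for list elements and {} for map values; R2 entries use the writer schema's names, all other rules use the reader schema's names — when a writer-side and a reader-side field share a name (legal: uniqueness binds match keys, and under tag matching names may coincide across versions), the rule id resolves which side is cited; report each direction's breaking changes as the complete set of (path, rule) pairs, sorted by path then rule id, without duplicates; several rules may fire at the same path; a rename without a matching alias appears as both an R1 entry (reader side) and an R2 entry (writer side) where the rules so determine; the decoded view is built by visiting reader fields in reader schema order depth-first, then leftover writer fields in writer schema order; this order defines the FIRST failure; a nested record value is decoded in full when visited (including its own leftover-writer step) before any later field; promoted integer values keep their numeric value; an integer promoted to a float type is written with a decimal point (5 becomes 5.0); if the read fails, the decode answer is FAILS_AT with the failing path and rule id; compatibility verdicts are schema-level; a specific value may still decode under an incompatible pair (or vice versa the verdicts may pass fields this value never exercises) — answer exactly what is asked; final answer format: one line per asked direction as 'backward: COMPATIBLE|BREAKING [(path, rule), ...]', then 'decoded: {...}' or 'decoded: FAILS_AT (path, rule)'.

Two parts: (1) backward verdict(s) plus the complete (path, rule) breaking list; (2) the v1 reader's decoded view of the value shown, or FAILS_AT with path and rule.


backward: BREAKING [(meta.blob, R3), (meta.enabled, R4), (score, R1)]; decoded: {"attrs": {}, "meta": {"blob": null, "enabled": false}, "archived": null, "seq": 250, "attempts": 250, "age": 3, "quantity": 40}

arrows below run writer -> reader for Session
checking backward for Session: reader v2 against writer v1:
  writer required, map<string, float64> -> map<string, float64>: reader attrs maps from writer attrs
  writer required, Contact -> Contact: reader meta maps from writer meta
  score: no writer match
  writer optional, bool -> bool: reader archived maps from writer archived
  writer required, int32 -> int32: reader seq maps from writer seq
  writer required, int32 -> int32: reader attempts maps from writer attempts
  writer required, int32 -> int32: reader age maps from writer age
  writer optional, int32 -> int32: reader quantity maps from writer quantity
  writer optional, bytes -> float64: reader meta.blob maps from writer meta.blob
  writer optional, bool -> bool: reader meta.enabled maps from writer meta.enabled
  breaking: (meta.blob, R3)
  breaking: (meta.enabled, R4)
  breaking: (score, R1)
  => 3 violation(s): backward is BREAKING for Session
decode walk for Session under reader schema v1:
  attrs := {}
  meta.blob := null (missing; optional => null)
  meta.enabled := false
  archived := null (missing; optional => null)
  seq := 250
  attempts := 250
  age := 3
  quantity := 40
  writer score: no reader field; dropped
  => decoded: {"attrs": {}, "meta": {"blob": null, "enabled": false}, "archived": null, "seq": 250, "attempts": 250, "age": 3, "quantity": 40}
checking off the Session differences that do not matter here:
  field age in record Session: tag 1 changed to 26 -> fires no rule on Session, leaving the asked answer as it is


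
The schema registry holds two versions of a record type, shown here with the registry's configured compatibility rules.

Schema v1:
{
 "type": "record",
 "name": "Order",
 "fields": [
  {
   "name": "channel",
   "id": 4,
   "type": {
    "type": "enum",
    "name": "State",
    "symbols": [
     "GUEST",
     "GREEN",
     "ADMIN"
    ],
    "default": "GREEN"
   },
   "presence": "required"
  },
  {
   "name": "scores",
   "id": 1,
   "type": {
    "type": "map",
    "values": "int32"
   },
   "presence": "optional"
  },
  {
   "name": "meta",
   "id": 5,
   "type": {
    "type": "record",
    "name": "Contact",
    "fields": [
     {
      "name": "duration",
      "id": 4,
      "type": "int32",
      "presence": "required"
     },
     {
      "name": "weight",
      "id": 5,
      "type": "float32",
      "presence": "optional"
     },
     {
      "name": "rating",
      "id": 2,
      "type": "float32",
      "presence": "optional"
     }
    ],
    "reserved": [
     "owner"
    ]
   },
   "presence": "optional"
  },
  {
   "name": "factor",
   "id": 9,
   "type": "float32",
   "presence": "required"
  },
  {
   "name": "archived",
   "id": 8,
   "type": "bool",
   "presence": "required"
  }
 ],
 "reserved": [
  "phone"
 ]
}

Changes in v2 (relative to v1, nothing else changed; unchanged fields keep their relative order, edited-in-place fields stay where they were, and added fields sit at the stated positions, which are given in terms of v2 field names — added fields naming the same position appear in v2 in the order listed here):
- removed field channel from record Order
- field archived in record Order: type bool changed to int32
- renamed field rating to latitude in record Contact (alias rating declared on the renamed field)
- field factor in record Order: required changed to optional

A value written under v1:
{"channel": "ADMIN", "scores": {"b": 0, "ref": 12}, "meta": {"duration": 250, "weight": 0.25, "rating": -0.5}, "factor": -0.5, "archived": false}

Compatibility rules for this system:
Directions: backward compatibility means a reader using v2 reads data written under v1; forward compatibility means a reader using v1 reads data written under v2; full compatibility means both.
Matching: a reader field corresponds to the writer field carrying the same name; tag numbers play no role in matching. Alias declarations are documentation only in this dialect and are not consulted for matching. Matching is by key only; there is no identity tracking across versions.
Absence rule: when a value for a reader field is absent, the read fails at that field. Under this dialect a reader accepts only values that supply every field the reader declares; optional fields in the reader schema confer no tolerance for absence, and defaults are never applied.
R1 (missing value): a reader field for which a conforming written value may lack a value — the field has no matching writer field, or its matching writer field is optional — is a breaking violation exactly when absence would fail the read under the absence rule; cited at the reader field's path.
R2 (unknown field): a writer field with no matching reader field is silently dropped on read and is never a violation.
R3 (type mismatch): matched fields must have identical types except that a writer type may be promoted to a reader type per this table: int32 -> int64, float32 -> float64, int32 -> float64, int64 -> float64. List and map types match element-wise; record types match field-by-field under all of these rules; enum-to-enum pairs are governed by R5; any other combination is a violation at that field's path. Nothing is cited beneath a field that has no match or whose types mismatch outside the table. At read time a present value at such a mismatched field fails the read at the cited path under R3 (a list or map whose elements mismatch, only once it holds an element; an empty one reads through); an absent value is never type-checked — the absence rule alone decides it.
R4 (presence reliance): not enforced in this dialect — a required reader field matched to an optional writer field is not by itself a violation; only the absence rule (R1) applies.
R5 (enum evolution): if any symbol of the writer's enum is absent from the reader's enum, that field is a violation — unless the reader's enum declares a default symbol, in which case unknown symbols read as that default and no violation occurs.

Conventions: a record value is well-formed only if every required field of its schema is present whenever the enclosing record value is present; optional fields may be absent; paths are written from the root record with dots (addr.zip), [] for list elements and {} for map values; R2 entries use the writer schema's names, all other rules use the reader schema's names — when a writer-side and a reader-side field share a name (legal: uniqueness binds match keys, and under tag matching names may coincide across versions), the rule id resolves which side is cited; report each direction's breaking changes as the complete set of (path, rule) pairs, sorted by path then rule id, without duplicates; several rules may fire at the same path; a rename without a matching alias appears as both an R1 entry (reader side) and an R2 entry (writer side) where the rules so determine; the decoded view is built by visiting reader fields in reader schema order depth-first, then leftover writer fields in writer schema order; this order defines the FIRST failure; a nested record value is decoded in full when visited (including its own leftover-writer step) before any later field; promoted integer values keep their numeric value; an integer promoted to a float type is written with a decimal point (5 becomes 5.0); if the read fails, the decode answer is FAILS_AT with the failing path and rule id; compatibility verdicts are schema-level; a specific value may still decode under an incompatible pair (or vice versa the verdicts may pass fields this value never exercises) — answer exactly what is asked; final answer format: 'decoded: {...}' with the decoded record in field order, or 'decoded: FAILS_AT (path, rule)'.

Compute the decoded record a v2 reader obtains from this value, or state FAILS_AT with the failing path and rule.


decoded: FAILS_AT (meta.latitude, R1)

the writer's type comes first in each Order pair
decode walk for Order under reader schema v2:
  scores := {"b": 0, "ref": 12}
  meta.duration := 250
  meta.weight := 0.25
  read fails at meta.latitude under R1 (no fill)
  => FAILS_AT (meta.latitude, R1)
the other Order changes do not affect what is asked:
  removed field channel from record Order -> shifts the Order verdicts, not this decode
  field archived in record Order: type bool changed to int32 -> shifts the Order verdicts, not this decode
  field factor in record Order: required changed to optional -> shifts the Order verdicts, not this decode


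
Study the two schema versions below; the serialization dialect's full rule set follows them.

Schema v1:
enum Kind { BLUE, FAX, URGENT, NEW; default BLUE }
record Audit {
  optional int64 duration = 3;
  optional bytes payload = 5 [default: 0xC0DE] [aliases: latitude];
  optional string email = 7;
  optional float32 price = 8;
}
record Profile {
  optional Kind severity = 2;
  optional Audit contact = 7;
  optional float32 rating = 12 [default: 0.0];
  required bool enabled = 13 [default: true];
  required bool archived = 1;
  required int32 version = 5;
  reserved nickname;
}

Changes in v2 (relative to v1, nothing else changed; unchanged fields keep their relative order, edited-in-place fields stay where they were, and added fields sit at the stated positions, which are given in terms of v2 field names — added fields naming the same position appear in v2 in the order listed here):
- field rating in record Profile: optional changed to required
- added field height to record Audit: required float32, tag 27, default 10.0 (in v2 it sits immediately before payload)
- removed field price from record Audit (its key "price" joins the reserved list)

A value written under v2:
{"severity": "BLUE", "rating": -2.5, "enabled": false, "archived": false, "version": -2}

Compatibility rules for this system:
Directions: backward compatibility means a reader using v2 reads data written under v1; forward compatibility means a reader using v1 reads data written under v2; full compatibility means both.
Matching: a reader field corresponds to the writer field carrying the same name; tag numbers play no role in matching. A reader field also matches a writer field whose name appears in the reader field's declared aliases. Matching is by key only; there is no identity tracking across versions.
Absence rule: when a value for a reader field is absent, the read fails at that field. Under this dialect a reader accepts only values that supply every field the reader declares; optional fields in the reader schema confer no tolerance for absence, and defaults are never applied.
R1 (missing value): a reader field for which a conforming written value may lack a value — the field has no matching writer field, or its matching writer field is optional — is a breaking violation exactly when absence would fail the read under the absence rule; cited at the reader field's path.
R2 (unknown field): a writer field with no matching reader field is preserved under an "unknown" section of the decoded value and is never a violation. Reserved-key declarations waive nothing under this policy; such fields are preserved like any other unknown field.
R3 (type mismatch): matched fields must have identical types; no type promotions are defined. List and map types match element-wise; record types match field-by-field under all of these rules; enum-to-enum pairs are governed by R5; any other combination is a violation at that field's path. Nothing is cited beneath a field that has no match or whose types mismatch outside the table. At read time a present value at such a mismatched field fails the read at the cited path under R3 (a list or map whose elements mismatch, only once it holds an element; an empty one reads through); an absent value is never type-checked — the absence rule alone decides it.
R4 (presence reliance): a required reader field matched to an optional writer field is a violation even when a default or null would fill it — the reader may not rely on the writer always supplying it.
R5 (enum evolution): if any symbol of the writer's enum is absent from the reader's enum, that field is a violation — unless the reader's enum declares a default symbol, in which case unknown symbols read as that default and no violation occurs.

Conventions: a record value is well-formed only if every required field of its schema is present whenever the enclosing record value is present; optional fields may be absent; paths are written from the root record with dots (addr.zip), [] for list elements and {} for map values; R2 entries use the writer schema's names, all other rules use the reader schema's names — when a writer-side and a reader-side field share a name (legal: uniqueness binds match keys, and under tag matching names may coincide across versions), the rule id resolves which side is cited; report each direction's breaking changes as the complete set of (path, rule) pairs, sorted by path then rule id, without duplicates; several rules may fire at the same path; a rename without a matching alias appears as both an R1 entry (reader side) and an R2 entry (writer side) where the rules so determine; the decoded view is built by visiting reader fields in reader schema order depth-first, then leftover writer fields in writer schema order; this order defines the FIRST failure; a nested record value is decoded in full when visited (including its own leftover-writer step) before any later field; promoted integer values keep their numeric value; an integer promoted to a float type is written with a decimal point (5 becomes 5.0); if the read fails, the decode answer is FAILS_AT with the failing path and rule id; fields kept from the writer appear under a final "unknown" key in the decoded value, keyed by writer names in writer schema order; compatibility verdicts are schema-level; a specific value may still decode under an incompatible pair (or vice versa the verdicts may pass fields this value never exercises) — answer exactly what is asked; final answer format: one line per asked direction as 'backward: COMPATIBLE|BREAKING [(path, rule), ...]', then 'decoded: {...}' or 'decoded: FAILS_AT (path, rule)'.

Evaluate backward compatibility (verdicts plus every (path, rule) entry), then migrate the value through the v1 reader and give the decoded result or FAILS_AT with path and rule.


backward: BREAKING [(contact, R1), (contact.duration, R1), (contact.email, R1), (contact.height, R1), (contact.payload, R1), (rating, R1), (rating, R4), (severity, R1)]; decoded: FAILS_AT (contact, R1)

the writer's type comes first in each Profile pair
backward for Profile (reader v2, writer v1):
  Kind -> Kind, writer optional: severity aligns to severity
  Audit -> Audit, writer optional: contact aligns to contact
  float32 -> float32, writer optional: rating aligns to rating
  bool -> bool, writer required: enabled aligns to enabled
  bool -> bool, writer required: archived aligns to archived
  int32 -> int32, writer required: version aligns to version
  int64 -> int64, writer optional: contact.duration aligns to contact.duration
  no writer field matches reader contact.height
  bytes -> bytes, writer optional: contact.payload aligns to contact.payload
  string -> string, writer optional: contact.email aligns to contact.email
  leftover writer field: contact.price
  breaking: (contact, R1)
  breaking: (contact.duration, R1)
  breaking: (contact.email, R1)
  breaking: (contact.height, R1)
  breaking: (contact.payload, R1)
  breaking: (rating, R1)
  breaking: (rating, R4)
  breaking: (severity, R1)
  => backward verdict for Profile: BREAKING, 8 violation(s)
decode walk for Profile under reader schema v1:
  severity := "BLUE"
  read fails at contact under R1 (no fill)
  => FAILS_AT (contact, R1)


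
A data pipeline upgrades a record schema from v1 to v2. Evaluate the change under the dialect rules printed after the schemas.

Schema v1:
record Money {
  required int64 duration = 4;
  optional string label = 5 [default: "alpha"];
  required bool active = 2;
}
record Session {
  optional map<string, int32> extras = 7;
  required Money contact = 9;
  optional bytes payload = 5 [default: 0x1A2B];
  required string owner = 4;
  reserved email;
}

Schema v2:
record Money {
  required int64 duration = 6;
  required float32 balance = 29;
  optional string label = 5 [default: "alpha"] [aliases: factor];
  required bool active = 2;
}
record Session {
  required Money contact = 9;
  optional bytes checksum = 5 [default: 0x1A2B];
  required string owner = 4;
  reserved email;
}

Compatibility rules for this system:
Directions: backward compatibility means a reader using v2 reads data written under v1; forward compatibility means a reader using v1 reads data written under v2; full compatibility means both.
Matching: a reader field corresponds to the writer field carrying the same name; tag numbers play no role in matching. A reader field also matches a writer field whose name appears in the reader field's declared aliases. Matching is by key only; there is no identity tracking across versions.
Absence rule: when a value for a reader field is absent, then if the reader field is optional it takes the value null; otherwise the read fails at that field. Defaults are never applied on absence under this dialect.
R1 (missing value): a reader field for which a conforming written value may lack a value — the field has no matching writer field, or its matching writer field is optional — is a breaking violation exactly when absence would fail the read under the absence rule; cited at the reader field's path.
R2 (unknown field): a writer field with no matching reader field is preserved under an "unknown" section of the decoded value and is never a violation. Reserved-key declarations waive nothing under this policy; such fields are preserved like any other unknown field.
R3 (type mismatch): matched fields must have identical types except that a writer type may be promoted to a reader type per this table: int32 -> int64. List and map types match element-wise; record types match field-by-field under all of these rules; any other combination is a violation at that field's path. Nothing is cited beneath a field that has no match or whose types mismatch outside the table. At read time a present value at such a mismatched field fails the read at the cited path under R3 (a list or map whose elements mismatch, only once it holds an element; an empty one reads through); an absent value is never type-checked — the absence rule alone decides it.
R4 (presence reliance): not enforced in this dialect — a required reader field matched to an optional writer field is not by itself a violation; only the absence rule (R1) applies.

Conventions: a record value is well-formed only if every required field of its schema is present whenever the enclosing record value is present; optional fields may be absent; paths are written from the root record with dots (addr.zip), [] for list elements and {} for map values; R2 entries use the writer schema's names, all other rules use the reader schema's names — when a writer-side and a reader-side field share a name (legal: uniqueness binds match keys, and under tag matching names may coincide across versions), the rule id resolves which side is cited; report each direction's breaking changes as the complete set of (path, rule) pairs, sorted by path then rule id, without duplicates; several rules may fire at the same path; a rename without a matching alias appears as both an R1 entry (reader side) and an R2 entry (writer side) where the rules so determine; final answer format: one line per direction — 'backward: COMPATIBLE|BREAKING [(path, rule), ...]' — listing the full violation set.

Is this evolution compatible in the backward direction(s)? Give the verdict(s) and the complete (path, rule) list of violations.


backward: BREAKING [(contact.balance, R1)]

in Session below, arrows point writer -> reader
backward pass over Session, reader schema v2, writer schema v1:
  Money -> Money, writer required: contact aligns to contact
  checksum has no writer counterpart
  string -> string, writer required: owner aligns to owner
  leftover writer field: extras
  leftover writer field: payload
  int64 -> int64, writer required: contact.duration aligns to contact.duration
  contact.balance has no writer counterpart
  string -> string, writer optional: contact.label aligns to contact.label
  bool -> bool, writer required: contact.active aligns to contact.active
  violation R1 at contact.balance
  => backward verdict for Session: BREAKING, 1 violation(s)
diffs on Session not affecting the asked answer:
  field duration in record Money: tag 4 changed to 6 -> triggers nothing under Session's printed rules — same verdict
  renamed field payload to checksum in record Session -> triggers nothing under Session's printed rules — same verdict
  removed field extras from record Session -> triggers nothing under Session's printed rules — same verdict


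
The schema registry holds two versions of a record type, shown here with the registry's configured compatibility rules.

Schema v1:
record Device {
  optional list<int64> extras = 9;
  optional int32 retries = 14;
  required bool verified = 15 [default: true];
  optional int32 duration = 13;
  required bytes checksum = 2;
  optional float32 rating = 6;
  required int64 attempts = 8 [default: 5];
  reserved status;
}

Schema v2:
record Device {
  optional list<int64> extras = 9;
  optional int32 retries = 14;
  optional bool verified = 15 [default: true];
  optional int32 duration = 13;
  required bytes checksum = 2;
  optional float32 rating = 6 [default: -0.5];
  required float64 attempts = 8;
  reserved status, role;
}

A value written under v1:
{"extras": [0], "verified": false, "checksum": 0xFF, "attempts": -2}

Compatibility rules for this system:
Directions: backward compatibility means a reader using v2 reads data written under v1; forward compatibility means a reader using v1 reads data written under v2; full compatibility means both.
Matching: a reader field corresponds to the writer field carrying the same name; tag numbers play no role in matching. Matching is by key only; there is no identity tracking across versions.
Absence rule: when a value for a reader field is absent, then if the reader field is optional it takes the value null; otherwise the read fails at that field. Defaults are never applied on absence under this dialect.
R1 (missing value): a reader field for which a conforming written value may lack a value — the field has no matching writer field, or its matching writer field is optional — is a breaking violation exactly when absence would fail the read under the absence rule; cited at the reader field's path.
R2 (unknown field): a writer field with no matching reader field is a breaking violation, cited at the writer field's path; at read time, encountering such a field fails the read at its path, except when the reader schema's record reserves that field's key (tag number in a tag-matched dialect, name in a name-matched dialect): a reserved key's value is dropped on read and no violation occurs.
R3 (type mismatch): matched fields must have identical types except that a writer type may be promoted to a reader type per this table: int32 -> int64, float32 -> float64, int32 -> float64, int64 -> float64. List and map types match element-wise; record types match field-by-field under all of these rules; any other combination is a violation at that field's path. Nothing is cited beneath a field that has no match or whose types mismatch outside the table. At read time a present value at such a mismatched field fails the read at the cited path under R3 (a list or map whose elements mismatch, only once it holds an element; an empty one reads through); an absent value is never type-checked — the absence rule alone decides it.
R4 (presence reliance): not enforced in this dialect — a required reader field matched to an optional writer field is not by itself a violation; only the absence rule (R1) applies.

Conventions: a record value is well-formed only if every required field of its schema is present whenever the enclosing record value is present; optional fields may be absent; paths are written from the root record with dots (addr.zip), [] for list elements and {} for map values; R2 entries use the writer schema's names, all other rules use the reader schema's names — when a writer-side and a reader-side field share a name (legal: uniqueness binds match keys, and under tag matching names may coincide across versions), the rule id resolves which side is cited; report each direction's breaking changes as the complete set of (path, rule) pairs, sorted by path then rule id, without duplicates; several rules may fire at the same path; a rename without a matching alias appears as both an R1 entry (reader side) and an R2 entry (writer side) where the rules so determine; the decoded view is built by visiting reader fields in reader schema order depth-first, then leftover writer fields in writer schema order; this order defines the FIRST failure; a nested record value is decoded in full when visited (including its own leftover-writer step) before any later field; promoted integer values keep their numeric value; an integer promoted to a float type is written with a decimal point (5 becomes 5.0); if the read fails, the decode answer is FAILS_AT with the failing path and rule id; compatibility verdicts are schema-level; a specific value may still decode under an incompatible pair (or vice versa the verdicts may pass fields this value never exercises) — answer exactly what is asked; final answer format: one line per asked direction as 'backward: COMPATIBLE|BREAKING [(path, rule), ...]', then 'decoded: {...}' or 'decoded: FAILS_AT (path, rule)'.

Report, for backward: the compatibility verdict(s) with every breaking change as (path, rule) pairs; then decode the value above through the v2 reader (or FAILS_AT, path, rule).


backward: COMPATIBLE []; decoded: {"extras": [0], "retries": null, "verified": false, "duration": null, "checksum": 0xFF, "rating": null, "attempts": -2.0}

in Device below, arrows point writer -> reader
checking backward for Device: reader v2 against writer v1:
  extras <- extras (list<int64> -> list<int64>, writer optional)
  retries <- retries (int32 -> int32, writer optional)
  verified <- verified (bool -> bool, writer required)
  duration <- duration (int32 -> int32, writer optional)
  checksum <- checksum (bytes -> bytes, writer required)
  rating <- rating (float32 -> float32, writer optional)
  attempts <- attempts (int64 -> float64, writer required)
  => backward: COMPATIBLE
decode (reader v2):
  extras := [0]
  retries := null (not supplied -> null)
  verified := false
  duration := null (not supplied -> null)
  checksum := 0xFF
  rating := null (not supplied -> null)
  attempts := -2.0 (int64 -> float64)
  => decoded: {"extras": [0], "retries": null, "verified": false, "duration": null, "checksum": 0xFF, "rating": null, "attempts": -2.0}
remaining Device differences; none change what is asked:
  field attempts in record Device: type int64 changed to float64 (its default is dropped) -> fires only in the forward direction of Device, which is not asked here
  field verified in record Device: required changed to optional -> fires only in the forward direction of Device, which is not asked here
  field rating in record Device: default set to -0.5 -> triggers nothing under Device's printed rules — same verdict
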